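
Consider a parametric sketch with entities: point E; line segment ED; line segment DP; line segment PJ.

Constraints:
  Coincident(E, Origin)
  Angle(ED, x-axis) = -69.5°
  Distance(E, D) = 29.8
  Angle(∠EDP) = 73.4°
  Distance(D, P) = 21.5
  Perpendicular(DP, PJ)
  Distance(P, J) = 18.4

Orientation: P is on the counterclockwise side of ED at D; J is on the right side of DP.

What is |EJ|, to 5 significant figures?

48.721

∠EDP = 73.4°, so DP runs at -69.5° + (180° − 73.4°) = 37.100° from the x-axis; with |DP| = 21.5, P = D + 21.5·(cos 37.100°, sin 37.100°) = (27.584, -14.944). The perpendicularity gives PJ at right angles to DP; with |PJ| = 18.4 on the right of DP, J = P + 18.4·(0.60321, -0.79758) = (38.683, -29.619). Then |EJ| = |J − E| = 48.721.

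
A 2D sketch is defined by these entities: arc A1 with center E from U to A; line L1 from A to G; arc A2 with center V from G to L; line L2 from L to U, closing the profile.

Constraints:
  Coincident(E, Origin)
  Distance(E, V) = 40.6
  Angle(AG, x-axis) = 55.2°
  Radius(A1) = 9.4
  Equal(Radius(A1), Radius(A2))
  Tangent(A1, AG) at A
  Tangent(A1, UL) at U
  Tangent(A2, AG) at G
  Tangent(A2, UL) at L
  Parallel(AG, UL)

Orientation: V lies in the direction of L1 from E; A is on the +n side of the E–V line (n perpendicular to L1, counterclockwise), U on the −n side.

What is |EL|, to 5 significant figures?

41.674

The slot axis is L1's direction at 55.2°, so u = (cos 55.2°, sin 55.2°) = (0.57071, 0.82115) and n = (−sin 55.2°, cos 55.2°) = (-0.82115, 0.57071). E is at the origin and V lies 40.6 along u from E, so V = 40.6·u = (23.171, 33.339). Tangency of A1 to both parallel lines with radius 9.4 puts A and U at E ± 9.4·n: A = (-7.7188, 5.3647), U = (7.7188, -5.3647). Equal radii place G and L the same way about V: G = V + 9.4·n = (15.452, 38.703), L = V − 9.4·n = (30.890, 27.974). Then |EL| = |L − E| = 41.674.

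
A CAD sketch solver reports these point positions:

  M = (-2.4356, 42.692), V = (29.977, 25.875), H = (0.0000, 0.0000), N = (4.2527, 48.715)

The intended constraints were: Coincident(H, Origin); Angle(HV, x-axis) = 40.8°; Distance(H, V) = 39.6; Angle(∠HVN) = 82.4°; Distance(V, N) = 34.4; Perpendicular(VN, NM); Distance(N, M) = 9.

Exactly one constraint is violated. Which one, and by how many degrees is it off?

Perpendicular(VN, NM) — off by 6.39°.

H = (0.00, 0.00) ✓; HV at 40.80° ✓; |HV| = 39.60 ✓; ∠HVN = 82.40° ✓; |VN| = 34.40 ✓; ∠(VN, NM) = 83.61° ✗; |NM| = 9.001 ✓.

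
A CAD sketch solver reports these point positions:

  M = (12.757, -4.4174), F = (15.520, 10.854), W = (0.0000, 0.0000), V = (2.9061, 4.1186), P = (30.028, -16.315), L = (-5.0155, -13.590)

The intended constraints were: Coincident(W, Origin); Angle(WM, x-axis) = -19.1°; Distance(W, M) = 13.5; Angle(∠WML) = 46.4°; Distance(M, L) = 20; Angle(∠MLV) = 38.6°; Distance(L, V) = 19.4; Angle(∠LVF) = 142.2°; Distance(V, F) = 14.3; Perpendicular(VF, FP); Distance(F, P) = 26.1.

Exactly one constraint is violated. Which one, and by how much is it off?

Distance(F, P) = 26.1 — off by 4.70.

W = (0.00, 0.00) ✓; WM at -19.10° ✓; |WM| = 13.50 ✓; ∠WML = 46.40° ✓; |ML| = 20.00 ✓; ∠MLV = 38.60° ✓; |LV| = 19.40 ✓; ∠LVF = 142.2° ✓; |VF| = 14.30 ✓; ∠(VF, FP) = 90.00° ✓; |FP| = 30.80 ✗.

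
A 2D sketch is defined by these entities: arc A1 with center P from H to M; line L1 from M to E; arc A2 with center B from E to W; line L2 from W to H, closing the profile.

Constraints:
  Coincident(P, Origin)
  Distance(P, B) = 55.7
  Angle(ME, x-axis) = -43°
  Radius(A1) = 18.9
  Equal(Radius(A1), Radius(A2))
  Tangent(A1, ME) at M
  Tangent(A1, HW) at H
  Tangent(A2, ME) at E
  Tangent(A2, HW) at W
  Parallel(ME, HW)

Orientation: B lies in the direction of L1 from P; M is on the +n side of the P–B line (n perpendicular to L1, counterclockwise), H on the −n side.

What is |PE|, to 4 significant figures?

58.82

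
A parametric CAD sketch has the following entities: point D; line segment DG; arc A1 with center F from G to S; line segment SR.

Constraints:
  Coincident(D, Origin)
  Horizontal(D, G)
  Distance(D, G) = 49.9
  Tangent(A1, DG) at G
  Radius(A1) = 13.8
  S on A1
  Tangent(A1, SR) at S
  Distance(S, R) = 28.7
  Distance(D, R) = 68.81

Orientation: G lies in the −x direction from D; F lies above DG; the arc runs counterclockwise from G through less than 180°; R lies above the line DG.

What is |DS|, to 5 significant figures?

42.944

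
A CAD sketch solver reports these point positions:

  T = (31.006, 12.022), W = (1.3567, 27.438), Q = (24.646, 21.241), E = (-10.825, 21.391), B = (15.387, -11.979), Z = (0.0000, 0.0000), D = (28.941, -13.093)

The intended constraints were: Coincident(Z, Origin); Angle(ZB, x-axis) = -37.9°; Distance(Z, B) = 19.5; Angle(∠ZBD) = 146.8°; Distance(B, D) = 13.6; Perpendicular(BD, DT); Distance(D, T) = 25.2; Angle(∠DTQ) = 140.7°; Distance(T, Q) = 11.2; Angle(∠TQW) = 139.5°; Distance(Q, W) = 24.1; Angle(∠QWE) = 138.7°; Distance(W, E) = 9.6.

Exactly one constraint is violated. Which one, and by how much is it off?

Distance(W, E) = 9.6 — off by 4.00.

Z = (0.00, 0.00) ✓; ZB at -37.90° ✓; |ZB| = 19.50 ✓; ∠ZBD = 146.8° ✓; |BD| = 13.60 ✓; ∠(BD, DT) = 90.00° ✓; |DT| = 25.20 ✓; ∠DTQ = 140.7° ✓; |TQ| = 11.20 ✓; ∠TQW = 139.5° ✓; |QW| = 24.10 ✓; ∠QWE = 138.7° ✓; |WE| = 13.60 ✗.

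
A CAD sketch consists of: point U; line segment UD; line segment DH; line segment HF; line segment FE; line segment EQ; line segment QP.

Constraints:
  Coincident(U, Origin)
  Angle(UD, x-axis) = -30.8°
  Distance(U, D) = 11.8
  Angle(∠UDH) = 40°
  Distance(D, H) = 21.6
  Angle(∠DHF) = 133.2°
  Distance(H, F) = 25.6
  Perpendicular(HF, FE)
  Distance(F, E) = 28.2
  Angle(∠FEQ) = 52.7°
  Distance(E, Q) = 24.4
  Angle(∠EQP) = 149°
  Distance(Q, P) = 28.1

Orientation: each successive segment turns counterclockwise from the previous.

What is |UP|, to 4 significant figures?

27.07

∠FEQ = 52.7° gives EQ at 13.30° from the x-axis; with |EQ| = 24.4, Q = (-8.079, 4.620). ∠EQP = 149.0° gives QP at 44.30° from the x-axis; with |QP| = 28.1, P = (12.03, 24.25). Then |UP| = |P − U| = 27.07.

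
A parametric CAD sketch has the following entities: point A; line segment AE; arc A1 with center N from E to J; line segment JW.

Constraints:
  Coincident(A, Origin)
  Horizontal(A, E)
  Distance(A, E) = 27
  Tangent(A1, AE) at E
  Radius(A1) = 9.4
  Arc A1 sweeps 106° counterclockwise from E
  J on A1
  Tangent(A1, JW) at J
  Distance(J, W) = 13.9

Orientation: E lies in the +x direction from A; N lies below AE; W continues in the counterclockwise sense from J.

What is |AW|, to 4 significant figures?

33.43

On A1, E sits at bearing 90° from N; a 106° counterclockwise sweep puts J at bearing 196°, so J = N + 9.4·(cos 196°, sin 196°) = (17.96, -11.99). A1 meets JW tangentially, so NJ is at right angles to JW, so JW runs along (−sin 196°, cos 196°); with |JW| = 13.9, W = (21.80, -25.35). Then |AW| = |W − A| = 33.43.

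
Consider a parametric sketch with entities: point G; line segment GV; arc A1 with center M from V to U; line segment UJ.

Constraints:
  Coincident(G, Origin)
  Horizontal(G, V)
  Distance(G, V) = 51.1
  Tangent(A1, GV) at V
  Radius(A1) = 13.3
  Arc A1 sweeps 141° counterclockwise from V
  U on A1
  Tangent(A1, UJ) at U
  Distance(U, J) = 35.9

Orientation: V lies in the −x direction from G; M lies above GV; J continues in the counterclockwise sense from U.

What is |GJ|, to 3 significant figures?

84.4

G is at the origin; GV is horizontal with |GV| = 51.1 and V on the −x side, so V = (-51.1, 0.00). Tangency of A1 to GV means the radius MV is perpendicular to GV, so M = V + (0, 13.3) = (-51.1, 13.3). On A1, V sits at bearing -90° from M; a 141° counterclockwise sweep puts U at bearing 51°, so U = M + 13.3·(cos 51°, sin 51°) = (-42.7, 23.6). A1 meets UJ tangentially, so MU is at right angles to UJ, so UJ runs along (−sin 51°, cos 51°); with |UJ| = 35.9, J = (-70.6, 46.2). Then |GJ| = |J − G| = 84.4.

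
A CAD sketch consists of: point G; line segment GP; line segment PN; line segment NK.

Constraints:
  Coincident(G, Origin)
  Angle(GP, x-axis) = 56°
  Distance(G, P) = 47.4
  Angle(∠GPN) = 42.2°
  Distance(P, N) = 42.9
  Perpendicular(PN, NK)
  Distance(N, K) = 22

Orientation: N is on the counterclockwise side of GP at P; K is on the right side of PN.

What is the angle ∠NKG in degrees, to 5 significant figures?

8.2286°

∠GPN = 42.2°, so PN runs at 56.0° + (180° − 42.2°) = 193.80° from the x-axis; with |PN| = 42.9, N = P + 42.9·(cos 193.80°, sin 193.80°) = (-15.156, 29.063). The perpendicularity gives NK at right angles to PN; with |NK| = 22.0 on the right of PN, K = N + 22.0·(-0.23853, 0.97113) = (-20.404, 50.428). Then cos ∠NKG = KN·KG / (|KN||KG|), giving 8.2286°.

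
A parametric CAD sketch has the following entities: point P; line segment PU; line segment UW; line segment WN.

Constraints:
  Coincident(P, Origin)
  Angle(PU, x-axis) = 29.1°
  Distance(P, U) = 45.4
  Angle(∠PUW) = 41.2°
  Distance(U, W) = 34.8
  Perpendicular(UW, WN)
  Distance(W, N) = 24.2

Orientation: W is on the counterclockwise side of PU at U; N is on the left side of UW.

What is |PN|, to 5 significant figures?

5.7403

P is at the origin; PU runs at 29.1° with length 45.4, so U = 45.4·(cos 29.1°, sin 29.1°) = (39.669, 22.080). ∠PUW = 41.2°, so UW runs at 29.1° + (180° − 41.2°) = 167.90° from the x-axis; with |UW| = 34.8, W = U + 34.8·(cos 167.90°, sin 167.90°) = (5.6424, 29.374). UW ⟂ WN; with |WN| = 24.2 on the left of UW, N = W + 24.2·(-0.20962, -0.97778) = (0.56963, 5.7120). Then |PN| = |N − P| = 5.7403.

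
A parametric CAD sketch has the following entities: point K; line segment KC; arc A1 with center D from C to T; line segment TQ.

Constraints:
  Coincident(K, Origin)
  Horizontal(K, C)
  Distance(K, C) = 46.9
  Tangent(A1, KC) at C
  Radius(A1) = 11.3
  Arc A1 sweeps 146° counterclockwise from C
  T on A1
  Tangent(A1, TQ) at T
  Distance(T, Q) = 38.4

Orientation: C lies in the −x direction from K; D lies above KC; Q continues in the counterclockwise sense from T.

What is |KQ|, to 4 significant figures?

83.79

K is at the origin; KC is horizontal with |KC| = 46.9 and C on the −x side, so C = (-46.90, 0.000). Since A1 is tangent to KC there, DC ⟂ KC, so D = C + (0, 11.3) = (-46.90, 11.30). On A1, C sits at bearing -90° from D; a 146° counterclockwise sweep puts T at bearing 56°, so T = D + 11.3·(cos 56°, sin 56°) = (-40.58, 20.67). Tangency of A1 to TQ means the radius DT is perpendicular to TQ, so TQ runs along (−sin 56°, cos 56°); with |TQ| = 38.4, Q = (-72.42, 42.14). Then |KQ| = |Q − K| = 83.79.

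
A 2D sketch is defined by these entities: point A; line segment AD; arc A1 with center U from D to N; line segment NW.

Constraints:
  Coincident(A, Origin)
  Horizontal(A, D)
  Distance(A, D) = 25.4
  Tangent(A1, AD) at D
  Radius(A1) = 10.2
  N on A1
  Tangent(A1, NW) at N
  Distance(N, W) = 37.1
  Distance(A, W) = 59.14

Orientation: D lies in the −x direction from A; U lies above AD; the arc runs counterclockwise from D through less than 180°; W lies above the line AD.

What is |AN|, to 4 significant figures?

22.64

Checks: |UN| = 10.20 ✓; ∠(UN, NW) = 90.00° ✓; |NW| = 37.10 ✓; |AW| = 59.14 ✓.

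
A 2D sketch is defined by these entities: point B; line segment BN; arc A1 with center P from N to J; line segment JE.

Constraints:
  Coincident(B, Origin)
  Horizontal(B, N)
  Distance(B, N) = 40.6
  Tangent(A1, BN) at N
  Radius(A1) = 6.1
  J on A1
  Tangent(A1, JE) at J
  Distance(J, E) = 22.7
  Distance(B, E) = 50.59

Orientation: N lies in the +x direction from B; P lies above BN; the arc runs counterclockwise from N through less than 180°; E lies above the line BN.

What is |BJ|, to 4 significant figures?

47.13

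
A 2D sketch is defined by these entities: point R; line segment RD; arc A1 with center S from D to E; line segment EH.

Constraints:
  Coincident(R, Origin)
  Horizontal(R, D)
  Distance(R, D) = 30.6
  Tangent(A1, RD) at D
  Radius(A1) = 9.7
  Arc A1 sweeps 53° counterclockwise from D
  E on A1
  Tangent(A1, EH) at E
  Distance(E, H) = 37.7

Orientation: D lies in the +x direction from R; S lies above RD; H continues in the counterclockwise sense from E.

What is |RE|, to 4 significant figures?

38.54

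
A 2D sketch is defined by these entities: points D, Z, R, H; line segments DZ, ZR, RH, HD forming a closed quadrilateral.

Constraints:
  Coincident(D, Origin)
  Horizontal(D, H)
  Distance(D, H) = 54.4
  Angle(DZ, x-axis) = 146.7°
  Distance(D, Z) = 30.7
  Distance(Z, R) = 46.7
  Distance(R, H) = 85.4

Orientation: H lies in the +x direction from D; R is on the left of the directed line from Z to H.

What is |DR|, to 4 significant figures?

59.96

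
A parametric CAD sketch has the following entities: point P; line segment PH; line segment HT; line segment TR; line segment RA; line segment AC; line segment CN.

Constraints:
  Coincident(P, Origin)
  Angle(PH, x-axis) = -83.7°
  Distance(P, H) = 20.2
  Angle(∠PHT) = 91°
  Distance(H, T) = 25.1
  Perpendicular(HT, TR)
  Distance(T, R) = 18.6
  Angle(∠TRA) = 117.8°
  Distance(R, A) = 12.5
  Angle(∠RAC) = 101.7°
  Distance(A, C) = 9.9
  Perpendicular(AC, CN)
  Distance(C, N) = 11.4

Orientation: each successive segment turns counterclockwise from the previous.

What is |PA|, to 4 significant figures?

15.00

P is at the origin; PH runs at -83.7° with length 20.2, so H = (2.217, -20.08). ∠PHT = 91.0° gives HT at 5.300° from the x-axis; with |HT| = 25.1, T = (27.21, -17.76). The perpendicularity gives TR at right angles to HT, so TR runs at 95.30°; with |TR| = 18.6, R = (25.49, 0.7610). ∠TRA = 117.8° gives RA at 157.5° from the x-axis; with |RA| = 12.5, A = (13.94, 5.545). Then |PA| = |A − P| = 15.00.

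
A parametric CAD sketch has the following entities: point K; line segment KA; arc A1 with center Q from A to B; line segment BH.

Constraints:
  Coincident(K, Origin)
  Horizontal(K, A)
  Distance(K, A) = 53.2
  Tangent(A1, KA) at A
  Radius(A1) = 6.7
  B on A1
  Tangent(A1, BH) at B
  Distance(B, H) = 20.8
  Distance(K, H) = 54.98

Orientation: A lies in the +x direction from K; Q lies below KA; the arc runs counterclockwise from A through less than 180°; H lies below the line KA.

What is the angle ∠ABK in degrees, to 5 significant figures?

125.15°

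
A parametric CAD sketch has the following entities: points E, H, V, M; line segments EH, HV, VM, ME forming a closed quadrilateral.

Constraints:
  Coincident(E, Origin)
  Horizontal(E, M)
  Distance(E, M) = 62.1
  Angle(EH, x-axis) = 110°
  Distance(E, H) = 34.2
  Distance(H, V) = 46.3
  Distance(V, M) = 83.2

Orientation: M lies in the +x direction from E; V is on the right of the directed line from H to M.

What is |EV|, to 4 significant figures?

24.09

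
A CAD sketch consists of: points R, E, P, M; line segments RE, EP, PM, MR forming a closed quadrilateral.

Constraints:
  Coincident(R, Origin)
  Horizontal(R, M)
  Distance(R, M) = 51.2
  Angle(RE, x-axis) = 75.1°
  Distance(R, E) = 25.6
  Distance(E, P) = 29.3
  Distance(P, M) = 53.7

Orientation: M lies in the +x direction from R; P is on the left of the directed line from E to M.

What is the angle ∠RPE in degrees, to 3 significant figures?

11.8°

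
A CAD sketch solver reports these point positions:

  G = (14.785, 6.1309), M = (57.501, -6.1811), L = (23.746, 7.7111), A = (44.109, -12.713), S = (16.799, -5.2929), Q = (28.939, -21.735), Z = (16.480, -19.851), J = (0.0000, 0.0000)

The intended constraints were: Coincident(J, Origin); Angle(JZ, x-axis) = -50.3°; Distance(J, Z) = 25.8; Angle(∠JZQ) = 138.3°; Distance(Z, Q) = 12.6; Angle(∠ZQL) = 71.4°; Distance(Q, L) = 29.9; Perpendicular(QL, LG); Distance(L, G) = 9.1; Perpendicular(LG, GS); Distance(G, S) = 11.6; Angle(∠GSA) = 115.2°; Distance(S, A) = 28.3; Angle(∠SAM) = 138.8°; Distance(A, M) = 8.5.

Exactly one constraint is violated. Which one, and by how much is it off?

Distance(A, M) = 8.5 — off by 6.40.

J = (0.00, 0.00) ✓; JZ at -50.30° ✓; |JZ| = 25.80 ✓; ∠JZQ = 138.3° ✓; |ZQ| = 12.60 ✓; ∠ZQL = 71.40° ✓; |QL| = 29.90 ✓; ∠(QL, LG) = 90.00° ✓; |LG| = 9.099 ✓; ∠(LG, GS) = 90.00° ✓; |GS| = 11.60 ✓; ∠GSA = 115.2° ✓; |SA| = 28.30 ✓; ∠SAM = 138.8° ✓; |AM| = 14.90 ✗.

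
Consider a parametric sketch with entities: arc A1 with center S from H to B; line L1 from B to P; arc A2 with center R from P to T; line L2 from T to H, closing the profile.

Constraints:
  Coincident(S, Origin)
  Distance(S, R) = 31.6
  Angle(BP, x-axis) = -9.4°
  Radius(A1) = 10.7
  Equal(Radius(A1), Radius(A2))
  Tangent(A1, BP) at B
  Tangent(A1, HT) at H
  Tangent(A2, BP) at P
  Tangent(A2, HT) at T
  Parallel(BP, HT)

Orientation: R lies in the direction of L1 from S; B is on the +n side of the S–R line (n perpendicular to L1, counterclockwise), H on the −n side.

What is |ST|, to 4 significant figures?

33.36

The slot axis is L1's direction at -9.4°, so u = (cos -9.4°, sin -9.4°) = (0.9866, -0.1633) and n = (−sin -9.4°, cos -9.4°) = (0.1633, 0.9866). S is at the origin and R lies 31.6 along u from S, so R = 31.6·u = (31.18, -5.161). Tangency of A1 to both parallel lines with radius 10.7 puts B and H at S ± 10.7·n: B = (1.748, 10.56), H = (-1.748, -10.56). Equal radii place P and T the same way about R: P = R + 10.7·n = (32.92, 5.395), T = R − 10.7·n = (29.43, -15.72). Then |ST| = |T − S| = 33.36.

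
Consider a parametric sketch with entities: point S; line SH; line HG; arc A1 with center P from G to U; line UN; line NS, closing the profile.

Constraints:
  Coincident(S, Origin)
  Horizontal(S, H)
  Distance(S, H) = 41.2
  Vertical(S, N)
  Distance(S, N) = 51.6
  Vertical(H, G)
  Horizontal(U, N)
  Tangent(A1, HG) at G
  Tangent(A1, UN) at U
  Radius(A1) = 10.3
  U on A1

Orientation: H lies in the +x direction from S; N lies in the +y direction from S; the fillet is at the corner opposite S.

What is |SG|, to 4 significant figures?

58.34

S is at the origin; SH is horizontal with |SH| = 41.2 and H on the +x side, so H = (41.20, 0.000). SN is vertical with |SN| = 51.6 and N on the +y side, so N = (0.000, 51.60). The virtual corner opposite S is at (41.20, 51.60). Since A1 is tangent to HG there, PG ⟂ HG and A1 meets UN tangentially, so PU is at right angles to UN, with radius 10.3, so the center P sits 10.3 in from both sides at P = (30.90, 41.30). That places the tangent points at G = (41.20, 41.30) on HG and U = (30.90, 51.60) on UN. Then |SG| = |G − S| = 58.34.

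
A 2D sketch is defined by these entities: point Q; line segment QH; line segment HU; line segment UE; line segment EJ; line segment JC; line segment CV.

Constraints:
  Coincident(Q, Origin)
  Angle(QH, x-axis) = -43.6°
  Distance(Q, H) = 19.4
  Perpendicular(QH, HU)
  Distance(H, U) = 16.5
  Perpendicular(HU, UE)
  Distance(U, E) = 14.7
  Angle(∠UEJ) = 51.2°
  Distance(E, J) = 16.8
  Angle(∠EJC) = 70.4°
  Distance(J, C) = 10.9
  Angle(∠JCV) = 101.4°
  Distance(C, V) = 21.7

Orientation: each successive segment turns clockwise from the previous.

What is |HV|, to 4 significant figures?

31.00

Q is at the origin; QH runs at -43.6° with length 19.4, so H = (14.05, -13.38). QH is perpendicular to HU, so HU runs at -133.6°; with |HU| = 16.5, U = (2.670, -25.33). HU ⟂ UE, so UE runs at 136.4°; with |UE| = 14.7, E = (-7.975, -15.19). ∠UEJ = 51.2° gives EJ at 7.600° from the x-axis; with |EJ| = 16.8, J = (8.677, -12.97). ∠EJC = 70.4° gives JC at -102.0° from the x-axis; with |JC| = 10.9, C = (6.411, -23.63). ∠JCV = 101.4° gives CV at 179.4° from the x-axis; with |CV| = 21.7, V = (-15.29, -23.40). Then |HV| = |V − H| = 31.00.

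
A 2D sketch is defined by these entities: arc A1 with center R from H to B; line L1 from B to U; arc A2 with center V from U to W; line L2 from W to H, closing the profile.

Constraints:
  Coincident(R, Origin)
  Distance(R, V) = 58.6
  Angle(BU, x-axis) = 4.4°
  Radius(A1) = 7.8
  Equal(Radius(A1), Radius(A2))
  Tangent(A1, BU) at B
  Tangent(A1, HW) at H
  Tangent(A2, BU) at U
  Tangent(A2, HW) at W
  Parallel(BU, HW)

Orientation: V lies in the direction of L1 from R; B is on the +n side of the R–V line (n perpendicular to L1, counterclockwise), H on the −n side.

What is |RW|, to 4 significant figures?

59.12

Tangency of A1 to both parallel lines with radius 7.8 puts B and H at R ± 7.8·n: B = (-0.5984, 7.777), H = (0.5984, -7.777). Equal radii place U and W the same way about V: U = V + 7.8·n = (57.83, 12.27), W = V − 7.8·n = (59.03, -3.281). Then |RW| = |W − R| = 59.12.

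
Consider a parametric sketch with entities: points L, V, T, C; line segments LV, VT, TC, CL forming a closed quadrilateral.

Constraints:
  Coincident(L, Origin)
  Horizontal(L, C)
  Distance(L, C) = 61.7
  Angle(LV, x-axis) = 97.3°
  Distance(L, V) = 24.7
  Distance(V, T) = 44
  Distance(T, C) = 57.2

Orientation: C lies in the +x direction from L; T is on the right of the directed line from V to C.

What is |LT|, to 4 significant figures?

19.68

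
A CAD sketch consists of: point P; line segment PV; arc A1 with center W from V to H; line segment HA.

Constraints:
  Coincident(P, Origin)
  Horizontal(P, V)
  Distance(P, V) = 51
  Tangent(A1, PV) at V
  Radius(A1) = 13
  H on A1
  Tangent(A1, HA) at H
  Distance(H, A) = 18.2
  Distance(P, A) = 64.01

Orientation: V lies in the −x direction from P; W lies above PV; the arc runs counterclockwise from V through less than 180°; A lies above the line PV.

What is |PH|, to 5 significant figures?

46.646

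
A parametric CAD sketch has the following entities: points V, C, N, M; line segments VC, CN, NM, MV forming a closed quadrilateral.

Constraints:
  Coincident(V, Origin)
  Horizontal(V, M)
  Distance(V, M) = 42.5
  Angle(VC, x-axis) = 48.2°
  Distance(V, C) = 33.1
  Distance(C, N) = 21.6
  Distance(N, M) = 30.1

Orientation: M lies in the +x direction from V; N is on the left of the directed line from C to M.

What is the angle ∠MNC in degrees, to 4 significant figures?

74.57°

Checks: |CN| = 21.60 ✓; |NM| = 30.10 ✓.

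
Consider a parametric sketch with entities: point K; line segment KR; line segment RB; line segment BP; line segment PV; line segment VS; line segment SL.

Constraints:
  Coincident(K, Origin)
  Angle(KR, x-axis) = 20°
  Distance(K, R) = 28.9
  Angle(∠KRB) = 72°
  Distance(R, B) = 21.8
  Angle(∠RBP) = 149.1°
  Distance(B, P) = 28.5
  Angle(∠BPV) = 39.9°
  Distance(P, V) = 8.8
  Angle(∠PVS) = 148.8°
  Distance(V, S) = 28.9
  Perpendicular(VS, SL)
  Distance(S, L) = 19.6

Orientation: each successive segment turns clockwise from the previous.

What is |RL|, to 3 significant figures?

22.4

∠PVS = 148.8° gives VS at 69.8° from the x-axis; with |VS| = 28.9, S = (22.4, -1.09). VS is perpendicular to SL, so SL runs at -20.2°; with |SL| = 19.6, L = (40.8, -7.86). Then |RL| = |L − R| = 22.4.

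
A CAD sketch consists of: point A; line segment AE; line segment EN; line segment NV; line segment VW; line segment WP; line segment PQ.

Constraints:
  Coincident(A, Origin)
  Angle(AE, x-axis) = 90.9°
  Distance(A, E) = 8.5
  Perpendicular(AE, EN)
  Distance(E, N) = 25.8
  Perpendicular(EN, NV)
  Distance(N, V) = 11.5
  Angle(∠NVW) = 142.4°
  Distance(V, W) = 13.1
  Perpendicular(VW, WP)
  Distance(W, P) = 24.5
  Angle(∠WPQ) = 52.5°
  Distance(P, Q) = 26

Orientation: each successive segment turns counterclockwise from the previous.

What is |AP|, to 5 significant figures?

2.2442

A is at the origin; AE runs at 90.9° with length 8.5, so E = (-0.13351, 8.4990). The perpendicularity gives EN at right angles to AE, so EN runs at -179.10°; with |EN| = 25.8, N = (-25.930, 8.0937). EN ⟂ NV, so NV runs at -89.100°; with |NV| = 11.5, V = (-25.750, -3.4049). ∠NVW = 142.4° gives VW at -51.500° from the x-axis; with |VW| = 13.1, W = (-17.595, -13.657). The perpendicularity gives WP at right angles to VW, so WP runs at 38.500°; with |WP| = 24.5, P = (1.5791, 1.5946). Then |AP| = |P − A| = 2.2442.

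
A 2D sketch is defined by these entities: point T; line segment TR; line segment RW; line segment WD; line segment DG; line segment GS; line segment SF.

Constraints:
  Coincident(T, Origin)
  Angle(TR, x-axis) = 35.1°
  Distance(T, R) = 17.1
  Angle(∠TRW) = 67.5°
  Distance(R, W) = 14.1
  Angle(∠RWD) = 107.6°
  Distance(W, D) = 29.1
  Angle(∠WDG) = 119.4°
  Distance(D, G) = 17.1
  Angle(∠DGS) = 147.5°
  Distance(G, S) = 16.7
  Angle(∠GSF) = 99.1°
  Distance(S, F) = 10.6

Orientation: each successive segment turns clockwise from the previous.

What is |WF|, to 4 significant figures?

41.79

T is at the origin; TR runs at 35.1° with length 17.1, so R = (13.99, 9.833). ∠TRW = 67.5° gives RW at -77.40° from the x-axis; with |RW| = 14.1, W = (17.07, -3.928). ∠RWD = 107.6° gives WD at -149.8° from the x-axis; with |WD| = 29.1, D = (-8.084, -18.57). ∠WDG = 119.4° gives DG at 149.6° from the x-axis; with |DG| = 17.1, G = (-22.83, -9.913). ∠DGS = 147.5° gives GS at 117.1° from the x-axis; with |GS| = 16.7, S = (-30.44, 4.954). ∠GSF = 99.1° gives SF at 36.20° from the x-axis; with |SF| = 10.6, F = (-21.89, 11.21). Then |WF| = |F − W| = 41.79.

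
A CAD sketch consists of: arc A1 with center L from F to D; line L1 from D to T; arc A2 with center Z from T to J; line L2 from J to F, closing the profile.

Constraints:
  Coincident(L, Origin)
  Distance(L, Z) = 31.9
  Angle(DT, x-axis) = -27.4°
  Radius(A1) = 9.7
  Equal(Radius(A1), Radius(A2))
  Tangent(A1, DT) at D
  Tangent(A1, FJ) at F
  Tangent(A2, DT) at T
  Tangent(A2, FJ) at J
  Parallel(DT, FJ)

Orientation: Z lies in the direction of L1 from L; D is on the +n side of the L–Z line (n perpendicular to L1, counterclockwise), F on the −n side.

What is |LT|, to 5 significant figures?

33.342

Tangency of A1 to both parallel lines with radius 9.7 puts D and F at L ± 9.7·n: D = (4.4639, 8.6118), F = (-4.4639, -8.6118). Equal radii place T and J the same way about Z: T = Z + 9.7·n = (32.785, -6.0686), J = Z − 9.7·n = (23.857, -23.292). Then |LT| = |T − L| = 33.342.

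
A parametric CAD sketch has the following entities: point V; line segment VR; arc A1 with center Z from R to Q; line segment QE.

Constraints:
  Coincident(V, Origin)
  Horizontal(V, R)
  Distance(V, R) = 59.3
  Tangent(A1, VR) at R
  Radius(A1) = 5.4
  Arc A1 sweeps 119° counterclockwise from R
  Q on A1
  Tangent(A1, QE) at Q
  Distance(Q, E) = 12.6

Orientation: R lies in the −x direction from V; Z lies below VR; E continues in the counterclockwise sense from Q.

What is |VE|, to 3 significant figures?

61.0

On A1, R sits at bearing 90° from Z; a 119° counterclockwise sweep puts Q at bearing 209°, so Q = Z + 5.4·(cos 209°, sin 209°) = (-64.0, -8.02). The tangent condition forces ZQ to be normal to QE, so QE runs along (−sin 209°, cos 209°); with |QE| = 12.6, E = (-57.9, -19.0). Then |VE| = |E − V| = 61.0.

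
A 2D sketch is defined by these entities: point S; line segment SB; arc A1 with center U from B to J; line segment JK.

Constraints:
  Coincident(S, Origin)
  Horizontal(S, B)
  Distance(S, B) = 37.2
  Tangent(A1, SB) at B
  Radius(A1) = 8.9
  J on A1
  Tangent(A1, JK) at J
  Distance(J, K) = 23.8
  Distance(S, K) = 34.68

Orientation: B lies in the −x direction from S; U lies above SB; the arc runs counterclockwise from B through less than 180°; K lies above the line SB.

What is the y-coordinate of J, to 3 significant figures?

5.75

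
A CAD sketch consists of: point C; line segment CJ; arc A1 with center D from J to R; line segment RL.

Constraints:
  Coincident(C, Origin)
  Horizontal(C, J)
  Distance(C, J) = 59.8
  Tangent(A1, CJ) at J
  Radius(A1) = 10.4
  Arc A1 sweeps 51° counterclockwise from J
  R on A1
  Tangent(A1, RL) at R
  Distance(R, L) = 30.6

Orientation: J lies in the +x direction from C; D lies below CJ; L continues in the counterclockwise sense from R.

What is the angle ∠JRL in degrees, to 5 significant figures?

154.50°

On A1, J sits at bearing 90° from D; a 51° counterclockwise sweep puts R at bearing 141°, so R = D + 10.4·(cos 141°, sin 141°) = (51.718, -3.8551). A1 meets RL tangentially, so DR is at right angles to RL, so RL runs along (−sin 141°, cos 141°); with |RL| = 30.6, L = (32.460, -27.636). Then cos ∠JRL = RJ·RL / (|RJ||RL|), giving 154.50°.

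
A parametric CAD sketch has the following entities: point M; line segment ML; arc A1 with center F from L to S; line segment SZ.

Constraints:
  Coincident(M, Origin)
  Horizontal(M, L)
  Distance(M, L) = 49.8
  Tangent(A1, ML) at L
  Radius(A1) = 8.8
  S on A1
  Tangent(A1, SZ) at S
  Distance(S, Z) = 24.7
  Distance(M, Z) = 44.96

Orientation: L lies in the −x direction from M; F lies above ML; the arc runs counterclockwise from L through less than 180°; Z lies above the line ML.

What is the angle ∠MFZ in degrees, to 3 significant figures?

62.5°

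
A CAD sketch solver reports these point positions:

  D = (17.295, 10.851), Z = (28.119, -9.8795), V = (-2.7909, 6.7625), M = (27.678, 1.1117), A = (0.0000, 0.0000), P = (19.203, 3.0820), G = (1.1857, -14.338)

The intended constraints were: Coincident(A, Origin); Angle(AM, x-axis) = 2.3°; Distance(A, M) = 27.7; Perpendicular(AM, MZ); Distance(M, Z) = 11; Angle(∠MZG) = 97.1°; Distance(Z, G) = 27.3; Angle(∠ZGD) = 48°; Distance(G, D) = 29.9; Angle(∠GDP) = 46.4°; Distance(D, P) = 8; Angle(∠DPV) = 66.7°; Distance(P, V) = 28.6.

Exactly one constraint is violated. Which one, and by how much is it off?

Distance(P, V) = 28.6 — off by 6.30.

A = (0.00, 0.00) ✓; AM at 2.300° ✓; |AM| = 27.70 ✓; ∠(AM, MZ) = 90.00° ✓; |MZ| = 11.00 ✓; ∠MZG = 97.10° ✓; |ZG| = 27.30 ✓; ∠ZGD = 48.00° ✓; |GD| = 29.90 ✓; ∠GDP = 46.40° ✓; |DP| = 8.000 ✓; ∠DPV = 66.70° ✓; |PV| = 22.30 ✗.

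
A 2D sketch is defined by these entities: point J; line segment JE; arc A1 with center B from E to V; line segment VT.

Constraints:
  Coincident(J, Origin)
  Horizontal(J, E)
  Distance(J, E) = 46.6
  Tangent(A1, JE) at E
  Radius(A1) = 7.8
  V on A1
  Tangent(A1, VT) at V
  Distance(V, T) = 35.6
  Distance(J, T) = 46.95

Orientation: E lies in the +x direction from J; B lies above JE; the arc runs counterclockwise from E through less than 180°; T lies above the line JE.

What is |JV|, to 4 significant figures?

53.79

Checks: ∠(BE, EJ) = 90.00° ✓; |BV| = 7.800 ✓; ∠(BV, VT) = 90.00° ✓; |VT| = 35.60 ✓; |JT| = 46.95 ✓.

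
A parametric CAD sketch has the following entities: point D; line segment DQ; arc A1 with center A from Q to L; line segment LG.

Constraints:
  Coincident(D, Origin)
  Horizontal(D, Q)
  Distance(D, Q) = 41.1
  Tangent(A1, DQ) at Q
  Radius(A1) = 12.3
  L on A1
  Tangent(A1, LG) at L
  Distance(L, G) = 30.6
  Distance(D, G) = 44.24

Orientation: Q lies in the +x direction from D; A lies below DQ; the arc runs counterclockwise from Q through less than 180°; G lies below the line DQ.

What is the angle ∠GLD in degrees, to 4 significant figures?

92.57°

D is at the origin; DQ is horizontal with |DQ| = 41.1 and Q on the +x side, so Q = (41.10, 0.000). The tangent condition forces AQ to be normal to DQ, so A = Q + (0, -12.3) = (41.10, -12.30). Since AL ⟂ LG (tangency), |AG| = √(12.3² + 30.6²) = 32.98 regardless of where L sits on A1. So G lies on both circle(D, 44.24) and circle(A, 32.98); the below-DQ intersection is G = (21.38, -38.73). L is the foot of the tangent from G: L = (29.21, -9.152).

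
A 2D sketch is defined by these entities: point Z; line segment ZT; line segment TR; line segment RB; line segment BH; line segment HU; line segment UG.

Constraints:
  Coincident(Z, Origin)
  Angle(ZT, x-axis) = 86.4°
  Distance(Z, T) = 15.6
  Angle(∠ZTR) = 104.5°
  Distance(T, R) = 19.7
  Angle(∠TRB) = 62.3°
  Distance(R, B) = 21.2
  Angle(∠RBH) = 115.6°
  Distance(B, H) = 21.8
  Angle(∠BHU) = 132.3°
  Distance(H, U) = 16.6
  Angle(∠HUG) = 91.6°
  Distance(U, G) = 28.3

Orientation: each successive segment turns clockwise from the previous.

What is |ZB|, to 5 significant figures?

14.232

∠ZTR = 104.5° gives TR at 10.900° from the x-axis; with |TR| = 19.7, R = (20.324, 19.294). ∠TRB = 62.3° gives RB at -106.80° from the x-axis; with |RB| = 21.2, B = (14.197, -1.0008). Then |ZB| = |B − Z| = 14.232.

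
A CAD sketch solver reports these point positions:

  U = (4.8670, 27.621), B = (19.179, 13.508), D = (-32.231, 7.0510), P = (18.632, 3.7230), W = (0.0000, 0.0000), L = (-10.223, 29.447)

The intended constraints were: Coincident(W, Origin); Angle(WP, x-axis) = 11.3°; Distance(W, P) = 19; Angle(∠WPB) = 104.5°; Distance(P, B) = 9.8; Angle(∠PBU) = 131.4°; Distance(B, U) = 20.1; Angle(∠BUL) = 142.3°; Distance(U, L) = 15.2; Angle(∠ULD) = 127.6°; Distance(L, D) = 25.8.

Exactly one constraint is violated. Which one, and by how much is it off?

Distance(L, D) = 25.8 — off by 5.60.

W = (0.00, 0.00) ✓; WP at 11.30° ✓; |WP| = 19.00 ✓; ∠WPB = 104.5° ✓; |PB| = 9.800 ✓; ∠PBU = 131.4° ✓; |BU| = 20.10 ✓; ∠BUL = 142.3° ✓; |UL| = 15.20 ✓; ∠ULD = 127.6° ✓; |LD| = 31.40 ✗.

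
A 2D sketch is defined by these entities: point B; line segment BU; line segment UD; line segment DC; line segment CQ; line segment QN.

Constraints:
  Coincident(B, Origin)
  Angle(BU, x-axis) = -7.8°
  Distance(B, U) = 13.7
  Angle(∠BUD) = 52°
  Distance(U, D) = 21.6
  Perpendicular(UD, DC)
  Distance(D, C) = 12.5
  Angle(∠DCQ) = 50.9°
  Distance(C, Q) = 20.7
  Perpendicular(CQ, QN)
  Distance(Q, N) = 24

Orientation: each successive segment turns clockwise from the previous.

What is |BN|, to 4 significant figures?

32.38

B is at the origin; BU runs at -7.8° with length 13.7, so U = (13.57, -1.859). ∠BUD = 52.0° gives UD at -135.8° from the x-axis; with |UD| = 21.6, D = (-1.912, -16.92). The perpendicularity gives DC at right angles to UD, so DC runs at 134.2°; with |DC| = 12.5, C = (-10.63, -7.957). ∠DCQ = 50.9° gives CQ at 5.100° from the x-axis; with |CQ| = 20.7, Q = (9.991, -6.117). CQ is perpendicular to QN, so QN runs at -84.90°; with |QN| = 24.0, N = (12.12, -30.02). Then |BN| = |N − B| = 32.38.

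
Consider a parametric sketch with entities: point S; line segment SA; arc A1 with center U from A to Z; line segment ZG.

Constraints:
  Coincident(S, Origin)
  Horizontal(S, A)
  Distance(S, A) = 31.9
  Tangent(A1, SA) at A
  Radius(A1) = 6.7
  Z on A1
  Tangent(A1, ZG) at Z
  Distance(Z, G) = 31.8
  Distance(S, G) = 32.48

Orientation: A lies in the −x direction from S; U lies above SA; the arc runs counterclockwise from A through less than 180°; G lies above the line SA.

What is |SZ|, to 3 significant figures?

26.3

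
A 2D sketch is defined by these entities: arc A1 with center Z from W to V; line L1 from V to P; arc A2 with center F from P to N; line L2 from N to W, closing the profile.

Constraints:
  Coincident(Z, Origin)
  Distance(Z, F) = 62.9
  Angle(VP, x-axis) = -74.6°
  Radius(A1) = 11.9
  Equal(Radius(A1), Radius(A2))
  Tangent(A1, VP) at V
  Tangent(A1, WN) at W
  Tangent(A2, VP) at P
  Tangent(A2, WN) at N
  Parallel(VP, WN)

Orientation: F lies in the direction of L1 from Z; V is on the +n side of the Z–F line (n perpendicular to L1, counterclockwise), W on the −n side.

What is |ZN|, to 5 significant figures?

64.016

Tangency of A1 to both parallel lines with radius 11.9 puts V and W at Z ± 11.9·n: V = (11.473, 3.1601), W = (-11.473, -3.1601). Equal radii place P and N the same way about F: P = F + 11.9·n = (28.176, -57.481), N = F − 11.9·n = (5.2307, -63.802). Then |ZN| = |N − Z| = 64.016.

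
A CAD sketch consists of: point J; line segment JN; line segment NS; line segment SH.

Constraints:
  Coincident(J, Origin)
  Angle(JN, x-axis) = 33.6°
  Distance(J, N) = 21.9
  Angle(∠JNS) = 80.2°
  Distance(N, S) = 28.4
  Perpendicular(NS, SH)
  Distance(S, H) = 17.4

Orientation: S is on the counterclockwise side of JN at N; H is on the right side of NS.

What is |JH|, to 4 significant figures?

46.13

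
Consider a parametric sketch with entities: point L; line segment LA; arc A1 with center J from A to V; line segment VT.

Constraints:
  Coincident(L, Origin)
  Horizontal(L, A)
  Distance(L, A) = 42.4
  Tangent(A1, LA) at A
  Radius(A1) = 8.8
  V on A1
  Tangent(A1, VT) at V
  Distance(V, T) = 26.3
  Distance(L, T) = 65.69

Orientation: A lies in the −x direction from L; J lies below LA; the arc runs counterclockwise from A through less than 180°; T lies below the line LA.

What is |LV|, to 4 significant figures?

51.38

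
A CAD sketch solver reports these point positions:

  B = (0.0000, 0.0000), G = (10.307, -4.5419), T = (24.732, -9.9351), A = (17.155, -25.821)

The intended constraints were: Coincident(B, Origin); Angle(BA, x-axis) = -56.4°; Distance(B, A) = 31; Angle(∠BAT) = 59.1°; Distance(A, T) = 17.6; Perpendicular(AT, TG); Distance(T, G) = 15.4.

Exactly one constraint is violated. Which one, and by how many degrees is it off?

Perpendicular(AT, TG) — off by 5.00°.

B = (0.00, 0.00) ✓; BA at -56.40° ✓; |BA| = 31.00 ✓; ∠BAT = 59.10° ✓; |AT| = 17.60 ✓; ∠(AT, TG) = 95.00° ✗; |TG| = 15.40 ✓.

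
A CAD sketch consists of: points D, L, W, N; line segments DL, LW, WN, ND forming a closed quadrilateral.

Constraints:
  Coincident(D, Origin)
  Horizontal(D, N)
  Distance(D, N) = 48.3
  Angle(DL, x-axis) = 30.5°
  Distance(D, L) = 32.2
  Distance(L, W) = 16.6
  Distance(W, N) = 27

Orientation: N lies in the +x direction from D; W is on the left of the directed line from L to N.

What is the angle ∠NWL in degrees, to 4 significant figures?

69.43°

D is at the origin; D and N share the same y with |DN| = 48.3 and N in +x, so N = (48.3, 0). DL runs at 30.5° with |DL| = 32.2, so L = (27.74, 16.34). W is determined by |LW| = 16.6 and |WN| = 27.0 together: it lies at the intersection of circle(L, 16.6) and circle(N, 27.0). With |LN| = 26.26, the foot of the radical line on LN is 4.497 from L and the perpendicular offset is √(16.6² − 4.497²) = 15.98. Taking the left-of-LN solution: W = (41.21, 26.05).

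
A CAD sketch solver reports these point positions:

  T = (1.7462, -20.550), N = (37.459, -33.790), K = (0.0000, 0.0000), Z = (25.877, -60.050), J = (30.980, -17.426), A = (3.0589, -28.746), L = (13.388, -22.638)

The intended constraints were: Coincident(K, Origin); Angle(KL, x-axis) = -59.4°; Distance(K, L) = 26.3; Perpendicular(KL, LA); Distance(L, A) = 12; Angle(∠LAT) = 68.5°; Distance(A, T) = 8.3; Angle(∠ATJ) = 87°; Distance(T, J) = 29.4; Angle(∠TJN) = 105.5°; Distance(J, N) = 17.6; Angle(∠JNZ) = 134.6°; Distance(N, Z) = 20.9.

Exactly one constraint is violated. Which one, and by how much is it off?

Distance(N, Z) = 20.9 — off by 7.80.

K = (0.00, 0.00) ✓; KL at -59.40° ✓; |KL| = 26.30 ✓; ∠(KL, LA) = 90.00° ✓; |LA| = 12.00 ✓; ∠LAT = 68.50° ✓; |AT| = 8.300 ✓; ∠ATJ = 87.00° ✓; |TJ| = 29.40 ✓; ∠TJN = 105.5° ✓; |JN| = 17.60 ✓; ∠JNZ = 134.6° ✓; |NZ| = 28.70 ✗.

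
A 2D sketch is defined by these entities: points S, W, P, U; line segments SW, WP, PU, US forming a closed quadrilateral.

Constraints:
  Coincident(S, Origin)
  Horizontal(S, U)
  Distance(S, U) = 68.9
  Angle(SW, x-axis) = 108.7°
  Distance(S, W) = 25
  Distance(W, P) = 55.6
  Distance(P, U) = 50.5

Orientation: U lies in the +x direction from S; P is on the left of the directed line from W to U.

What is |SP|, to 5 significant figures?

61.965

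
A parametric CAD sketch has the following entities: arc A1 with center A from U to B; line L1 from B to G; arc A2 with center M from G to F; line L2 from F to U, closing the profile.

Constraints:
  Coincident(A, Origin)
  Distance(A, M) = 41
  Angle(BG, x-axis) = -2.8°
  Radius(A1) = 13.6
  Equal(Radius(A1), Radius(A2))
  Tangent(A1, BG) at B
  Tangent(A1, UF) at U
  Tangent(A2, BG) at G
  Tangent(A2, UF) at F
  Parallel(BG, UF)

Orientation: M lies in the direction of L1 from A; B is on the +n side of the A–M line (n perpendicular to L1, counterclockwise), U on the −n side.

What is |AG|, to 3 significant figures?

43.2

The slot axis is L1's direction at -2.8°, so u = (cos -2.8°, sin -2.8°) = (0.999, -0.0488) and n = (−sin -2.8°, cos -2.8°) = (0.0488, 0.999). A is at the origin and M lies 41.0 along u from A, so M = 41.0·u = (41.0, -2.00). Tangency of A1 to both parallel lines with radius 13.6 puts B and U at A ± 13.6·n: B = (0.664, 13.6), U = (-0.664, -13.6). Equal radii place G and F the same way about M: G = M + 13.6·n = (41.6, 11.6), F = M − 13.6·n = (40.3, -15.6). Then |AG| = |G − A| = 43.2.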